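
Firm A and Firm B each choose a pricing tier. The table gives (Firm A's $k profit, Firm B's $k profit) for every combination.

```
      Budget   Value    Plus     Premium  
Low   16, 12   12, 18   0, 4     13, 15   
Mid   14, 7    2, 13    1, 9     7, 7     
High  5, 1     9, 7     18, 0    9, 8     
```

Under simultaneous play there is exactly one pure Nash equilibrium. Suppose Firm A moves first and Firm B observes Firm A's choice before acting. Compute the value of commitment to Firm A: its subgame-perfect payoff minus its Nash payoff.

0

Backward induction with Firm A moving first.
- Low: Firm B compares 12, 18, 4, 15 and picks Value; Firm A would get 12.
- Mid: Firm B compares 7, 13, 9, 7 and picks Value; Firm A would get 2.
- High: Firm B compares 1, 7, 0, 8 and picks Premium; Firm A would get 9.
Among 12, 2, 9, the best is 12 at Low. Subgame-perfect outcome: (Low, Value) with payoffs (12, 18).
Under simultaneous play:
Firm A's best replies: Budget→Low; Value→Low; Plus→High; Premium→Low.
Firm B's best replies: Low→Value; Mid→Value; High→Premium.
The unique mutual best reply is (Low, Value), giving (12, 18).
Firm A's commitment gain: 12 − 12 = 0.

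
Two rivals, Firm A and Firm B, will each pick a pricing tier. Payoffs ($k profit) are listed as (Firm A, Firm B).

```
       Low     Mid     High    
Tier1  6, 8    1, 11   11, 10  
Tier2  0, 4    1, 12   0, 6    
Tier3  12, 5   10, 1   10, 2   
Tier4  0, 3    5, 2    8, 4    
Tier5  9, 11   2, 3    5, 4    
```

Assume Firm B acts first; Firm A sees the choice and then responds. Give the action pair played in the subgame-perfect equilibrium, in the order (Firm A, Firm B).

Solve by backward induction (Firm B leads).
- Low → Firm A plays Tier3 (best of 6, 0, 12, 0, 9); Firm B gets 5.
- Mid → Firm A plays Tier3 (best of 1, 1, 10, 5, 2); Firm B gets 1.
- High → Firm A plays Tier1 (best of 11, 0, 10, 8, 5); Firm B gets 10.
Firm B's induced payoffs are 5, 1, 10, so Firm B commits to High. Subgame-perfect outcome: (Tier1, High) with payoffs (11, 10).

(Tier1, High)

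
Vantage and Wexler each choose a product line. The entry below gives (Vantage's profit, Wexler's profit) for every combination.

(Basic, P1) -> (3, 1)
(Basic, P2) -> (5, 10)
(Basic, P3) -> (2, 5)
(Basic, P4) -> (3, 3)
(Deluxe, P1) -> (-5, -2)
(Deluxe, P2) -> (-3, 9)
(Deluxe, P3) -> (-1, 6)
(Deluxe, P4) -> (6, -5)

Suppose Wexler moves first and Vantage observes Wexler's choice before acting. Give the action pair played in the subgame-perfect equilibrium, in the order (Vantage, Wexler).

Backward induction with Wexler moving first.
- P1: Vantage compares 3, -5 and picks Basic; Wexler would get 1.
- P2: Vantage compares 5, -3 and picks Basic; Wexler would get 10.
- P3: Vantage compares 2, -1 and picks Basic; Wexler would get 5.
- P4: Vantage compares 3, 6 and picks Deluxe; Wexler would get -5.
Maximizing over 1, 10, 5, -5, Wexler chooses P2. Subgame-perfect outcome: (Basic, P2) with payoffs (5, 10).

(Basic, P2)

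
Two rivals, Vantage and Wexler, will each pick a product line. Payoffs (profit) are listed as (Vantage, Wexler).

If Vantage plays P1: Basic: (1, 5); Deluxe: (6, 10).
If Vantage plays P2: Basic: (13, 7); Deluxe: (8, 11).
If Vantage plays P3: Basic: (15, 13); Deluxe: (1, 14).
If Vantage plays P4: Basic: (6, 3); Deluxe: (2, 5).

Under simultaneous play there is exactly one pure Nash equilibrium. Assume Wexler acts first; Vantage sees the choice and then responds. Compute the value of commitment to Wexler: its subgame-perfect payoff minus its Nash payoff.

2

Backward induction with Wexler moving first.
- Basic → Vantage plays P3 (best of 1, 13, 15, 6); Wexler gets 13.
- Deluxe → Vantage plays P2 (best of 6, 8, 1, 2); Wexler gets 11.
Maximizing over 13, 11, Wexler chooses Basic. Subgame-perfect outcome: (P3, Basic) with payoffs (15, 13).
Under simultaneous play:
Vantage's best replies: Basic→P3; Deluxe→P2.
Wexler's best replies: P1→Deluxe; P2→Deluxe; P3→Deluxe; P4→Deluxe.
Only (P2, Deluxe) has each player best-responding; Nash payoffs (8, 11).
Wexler's commitment gain: 13 − 11 = 2.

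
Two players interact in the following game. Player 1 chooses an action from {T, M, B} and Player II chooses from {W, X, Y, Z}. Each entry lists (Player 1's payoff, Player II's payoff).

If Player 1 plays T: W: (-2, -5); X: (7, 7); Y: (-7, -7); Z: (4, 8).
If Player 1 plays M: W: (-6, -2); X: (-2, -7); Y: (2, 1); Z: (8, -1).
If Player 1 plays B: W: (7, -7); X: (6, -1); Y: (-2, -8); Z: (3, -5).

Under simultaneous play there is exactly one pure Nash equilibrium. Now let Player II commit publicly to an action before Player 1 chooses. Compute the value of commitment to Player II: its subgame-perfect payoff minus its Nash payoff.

Work backward from Player 1's decision.
- W: Player 1 compares -2, -6, 7 and picks B; Player II would get -7.
- X: Player 1 compares 7, -2, 6 and picks T; Player II would get 7.
- Y: Player 1 compares -7, 2, -2 and picks M; Player II would get 1.
- Z: Player 1 compares 4, 8, 3 and picks M; Player II would get -1.
Player II's induced payoffs are -7, 7, 1, -1, so Player II commits to X. Subgame-perfect outcome: (T, X) with payoffs (7, 7).
For the simultaneous game, intersect best replies.
Player 1's best replies: W→B; X→T; Y→M; Z→M.
Player II's best replies: T→Z; M→Y; B→X.
The unique mutual best reply is (M, Y), giving (2, 1).
Player II's commitment gain: 7 − 1 = 6.

6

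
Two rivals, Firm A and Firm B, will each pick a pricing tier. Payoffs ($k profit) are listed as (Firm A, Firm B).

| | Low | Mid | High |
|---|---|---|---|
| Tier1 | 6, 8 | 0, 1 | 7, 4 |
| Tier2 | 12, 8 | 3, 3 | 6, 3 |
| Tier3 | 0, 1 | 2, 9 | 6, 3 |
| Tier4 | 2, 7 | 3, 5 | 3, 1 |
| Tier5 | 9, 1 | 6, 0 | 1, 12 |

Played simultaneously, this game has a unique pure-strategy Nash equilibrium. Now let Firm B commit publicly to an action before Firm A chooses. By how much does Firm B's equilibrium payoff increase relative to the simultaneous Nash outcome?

0

Backward induction with Firm B moving first.
- Low → Firm A plays Tier2 (best of 6, 12, 0, 2, 9); Firm B gets 8.
- Mid → Firm A plays Tier5 (best of 0, 3, 2, 3, 6); Firm B gets 0.
- High → Firm A plays Tier1 (best of 7, 6, 6, 3, 1); Firm B gets 4.
Maximizing over 8, 0, 4, Firm B chooses Low. Subgame-perfect outcome: (Tier2, Low) with payoffs (12, 8).
Under simultaneous play:
Firm A's best replies: Low→Tier2; Mid→Tier5; High→Tier1.
Firm B's best replies: Tier1→Low; Tier2→Low; Tier3→Mid; Tier4→Low; Tier5→High.
The unique mutual best reply is (Tier2, Low), giving (12, 8).
Firm B's commitment gain: 8 − 8 = 0.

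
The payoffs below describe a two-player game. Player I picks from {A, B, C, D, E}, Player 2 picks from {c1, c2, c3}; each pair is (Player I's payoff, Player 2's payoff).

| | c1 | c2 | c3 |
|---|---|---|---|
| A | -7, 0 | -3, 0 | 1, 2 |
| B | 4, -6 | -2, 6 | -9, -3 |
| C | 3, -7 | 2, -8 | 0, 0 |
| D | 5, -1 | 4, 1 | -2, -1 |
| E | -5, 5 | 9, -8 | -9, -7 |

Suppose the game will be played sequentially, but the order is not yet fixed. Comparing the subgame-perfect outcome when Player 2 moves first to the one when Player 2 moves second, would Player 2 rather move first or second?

first

If Player I leads: Player 2's best replies are A→c3, B→c2, C→c3, D→c2, E→c1; Player I's induced payoffs 1, -2, 0, 4, -5; outcome (D, c2), payoffs (4, 1).
If Player 2 leads: Player I's best replies are c1→D, c2→E, c3→A; Player 2's induced payoffs -1, -8, 2; outcome (A, c3), payoffs (1, 2).
Player 2 gets 2 moving first and 1 moving second, so Player 2 prefers to move first.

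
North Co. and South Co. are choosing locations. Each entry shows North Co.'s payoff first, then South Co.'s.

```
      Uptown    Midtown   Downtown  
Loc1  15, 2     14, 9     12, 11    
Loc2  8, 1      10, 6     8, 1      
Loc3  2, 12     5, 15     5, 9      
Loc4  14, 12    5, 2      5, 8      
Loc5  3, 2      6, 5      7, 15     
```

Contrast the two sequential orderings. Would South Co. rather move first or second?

second

If North Co. leads: South Co.'s best replies are Loc1→Downtown, Loc2→Midtown, Loc3→Midtown, Loc4→Uptown, Loc5→Downtown; North Co.'s induced payoffs 12, 10, 5, 14, 7; outcome (Loc4, Uptown), payoffs (14, 12).
If South Co. leads: North Co.'s best replies are Uptown→Loc1, Midtown→Loc1, Downtown→Loc1; South Co.'s induced payoffs 2, 9, 11; outcome (Loc1, Downtown), payoffs (12, 11).
South Co. gets 11 moving first and 12 moving second, so South Co. prefers to move second.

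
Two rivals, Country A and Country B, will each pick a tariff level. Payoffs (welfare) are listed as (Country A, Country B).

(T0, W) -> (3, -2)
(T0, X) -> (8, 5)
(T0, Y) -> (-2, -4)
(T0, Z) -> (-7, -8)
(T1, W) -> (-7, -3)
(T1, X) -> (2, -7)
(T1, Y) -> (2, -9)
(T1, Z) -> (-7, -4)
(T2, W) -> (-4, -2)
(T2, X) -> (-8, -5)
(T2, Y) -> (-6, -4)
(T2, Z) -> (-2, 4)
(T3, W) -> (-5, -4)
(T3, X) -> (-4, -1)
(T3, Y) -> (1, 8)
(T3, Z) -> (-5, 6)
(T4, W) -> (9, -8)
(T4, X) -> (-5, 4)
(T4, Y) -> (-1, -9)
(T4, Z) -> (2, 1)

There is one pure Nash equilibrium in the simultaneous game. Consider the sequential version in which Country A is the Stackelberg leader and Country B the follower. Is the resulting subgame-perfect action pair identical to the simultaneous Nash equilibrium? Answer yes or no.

Country B best-responds to each possible Country A move:
- T0 → Country B plays X (best of -2, 5, -4, -8); Country A gets 8.
- T1 → Country B plays W (best of -3, -7, -9, -4); Country A gets -7.
- T2 → Country B plays Z (best of -2, -5, -4, 4); Country A gets -2.
- T3 → Country B plays Y (best of -4, -1, 8, 6); Country A gets 1.
- T4 → Country B plays X (best of -8, 4, -9, 1); Country A gets -5.
Country A's induced payoffs are 8, -7, -2, 1, -5, so Country A commits to T0. Subgame-perfect outcome: (T0, X) with payoffs (8, 5).
Now find the simultaneous Nash equilibrium.
Country A's best replies: W→T4; X→T0; Y→T1; Z→T4.
Country B's best replies: T0→X; T1→W; T2→Z; T3→Y; T4→X.
The unique mutual best reply is (T0, X), giving (8, 5).
Sequential outcome (T0, X) coincides with the Nash profile (T0, X).

yes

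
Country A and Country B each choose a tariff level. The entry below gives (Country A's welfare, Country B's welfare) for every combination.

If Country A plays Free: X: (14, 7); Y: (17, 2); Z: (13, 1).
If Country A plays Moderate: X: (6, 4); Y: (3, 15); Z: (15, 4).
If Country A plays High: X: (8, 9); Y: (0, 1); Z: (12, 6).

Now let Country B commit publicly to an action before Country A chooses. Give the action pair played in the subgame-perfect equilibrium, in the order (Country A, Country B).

(Free, X)

Work backward from Country A's decision.
- X: Country A compares 14, 6, 8 and picks Free; Country B would get 7.
- Y: Country A compares 17, 3, 0 and picks Free; Country B would get 2.
- Z: Country A compares 13, 15, 12 and picks Moderate; Country B would get 4.
Maximizing over 7, 2, 4, Country B chooses X. Subgame-perfect outcome: (Free, X) with payoffs (14, 7).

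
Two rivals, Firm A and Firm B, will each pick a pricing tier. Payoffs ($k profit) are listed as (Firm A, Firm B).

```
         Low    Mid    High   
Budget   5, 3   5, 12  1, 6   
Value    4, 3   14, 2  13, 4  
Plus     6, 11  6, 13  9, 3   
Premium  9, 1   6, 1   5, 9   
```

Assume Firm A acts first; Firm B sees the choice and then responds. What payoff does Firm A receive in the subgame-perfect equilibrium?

Backward induction with Firm A moving first.
- Budget: BR = Mid, leader payoff 5.
- Value: BR = High, leader payoff 13.
- Plus: BR = Mid, leader payoff 6.
- Premium: BR = High, leader payoff 5.
Among 5, 13, 6, 5, the best is 13 at Value. Subgame-perfect outcome: (Value, High) with payoffs (13, 4).

13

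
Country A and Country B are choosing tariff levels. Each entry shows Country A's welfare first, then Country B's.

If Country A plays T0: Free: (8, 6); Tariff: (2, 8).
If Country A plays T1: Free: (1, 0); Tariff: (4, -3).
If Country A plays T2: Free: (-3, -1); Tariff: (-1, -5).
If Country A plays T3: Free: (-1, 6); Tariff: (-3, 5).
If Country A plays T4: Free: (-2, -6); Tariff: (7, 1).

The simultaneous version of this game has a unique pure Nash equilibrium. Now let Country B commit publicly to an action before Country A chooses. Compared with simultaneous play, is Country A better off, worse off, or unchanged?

Solve by backward induction (Country B leads).
- Free: Country A compares 8, 1, -3, -1, -2 and picks T0; Country B would get 6.
- Tariff: Country A compares 2, 4, -1, -3, 7 and picks T4; Country B would get 1.
Among 6, 1, the best is 6 at Free. Subgame-perfect outcome: (T0, Free) with payoffs (8, 6).
Now find the simultaneous Nash equilibrium.
Country A's best replies: Free→T0; Tariff→T4.
Country B's best replies: T0→Tariff; T1→Free; T2→Free; T3→Free; T4→Tariff.
Only (T4, Tariff) has each player best-responding; Nash payoffs (7, 1).
Country A earns 8 sequentially versus 7 at the Nash outcome: better off.

better off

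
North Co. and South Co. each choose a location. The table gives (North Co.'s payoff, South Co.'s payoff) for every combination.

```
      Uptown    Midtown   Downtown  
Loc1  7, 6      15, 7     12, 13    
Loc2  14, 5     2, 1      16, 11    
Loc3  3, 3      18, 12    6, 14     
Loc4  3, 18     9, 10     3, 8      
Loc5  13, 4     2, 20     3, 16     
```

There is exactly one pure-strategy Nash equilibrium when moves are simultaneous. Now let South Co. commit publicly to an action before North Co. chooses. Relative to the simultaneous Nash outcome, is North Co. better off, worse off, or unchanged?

Solve by backward induction (South Co. leads).
- Uptown: BR = Loc2, leader payoff 5.
- Midtown: BR = Loc3, leader payoff 12.
- Downtown: BR = Loc2, leader payoff 11.
South Co.'s induced payoffs are 5, 12, 11, so South Co. commits to Midtown. Subgame-perfect outcome: (Loc3, Midtown) with payoffs (18, 12).
Now find the simultaneous Nash equilibrium.
North Co.'s best replies: Uptown→Loc2; Midtown→Loc3; Downtown→Loc2.
South Co.'s best replies: Loc1→Downtown; Loc2→Downtown; Loc3→Downtown; Loc4→Uptown; Loc5→Midtown.
Only (Loc2, Downtown) has each player best-responding; Nash payoffs (16, 11).
North Co. earns 18 sequentially versus 16 at the Nash outcome: better off.

better off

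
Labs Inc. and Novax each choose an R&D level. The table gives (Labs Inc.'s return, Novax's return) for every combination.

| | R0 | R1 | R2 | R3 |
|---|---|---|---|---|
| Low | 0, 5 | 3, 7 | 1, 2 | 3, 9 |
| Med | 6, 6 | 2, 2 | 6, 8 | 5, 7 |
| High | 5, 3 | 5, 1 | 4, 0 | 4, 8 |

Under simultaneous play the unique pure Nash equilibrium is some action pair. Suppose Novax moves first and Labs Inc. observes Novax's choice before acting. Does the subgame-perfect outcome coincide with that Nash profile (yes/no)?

yes

Backward induction with Novax moving first.
- R0: Labs Inc. compares 0, 6, 5 and picks Med; Novax would get 6.
- R1: Labs Inc. compares 3, 2, 5 and picks High; Novax would get 1.
- R2: Labs Inc. compares 1, 6, 4 and picks Med; Novax would get 8.
- R3: Labs Inc. compares 3, 5, 4 and picks Med; Novax would get 7.
Among 6, 1, 8, 7, the best is 8 at R2. Subgame-perfect outcome: (Med, R2) with payoffs (6, 8).
Now find the simultaneous Nash equilibrium.
Labs Inc.'s best replies: R0→Med; R1→High; R2→Med; R3→Med.
Novax's best replies: Low→R3; Med→R2; High→R3.
Only (Med, R2) has each player best-responding; Nash payoffs (6, 8).
Sequential outcome (Med, R2) coincides with the Nash profile (Med, R2).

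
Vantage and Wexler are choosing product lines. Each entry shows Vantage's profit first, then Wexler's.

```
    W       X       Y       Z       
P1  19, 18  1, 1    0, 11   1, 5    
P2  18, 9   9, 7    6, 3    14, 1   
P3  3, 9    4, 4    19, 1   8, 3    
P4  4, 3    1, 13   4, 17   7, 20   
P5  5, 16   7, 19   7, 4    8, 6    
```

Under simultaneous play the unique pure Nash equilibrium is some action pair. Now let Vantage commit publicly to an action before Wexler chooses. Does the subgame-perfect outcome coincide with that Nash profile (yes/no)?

Backward induction with Vantage moving first.
- P1: Wexler compares 18, 1, 11, 5 and picks W; Vantage would get 19.
- P2: Wexler compares 9, 7, 3, 1 and picks W; Vantage would get 18.
- P3: Wexler compares 9, 4, 1, 3 and picks W; Vantage would get 3.
- P4: Wexler compares 3, 13, 17, 20 and picks Z; Vantage would get 7.
- P5: Wexler compares 16, 19, 4, 6 and picks X; Vantage would get 7.
Maximizing over 19, 18, 3, 7, 7, Vantage chooses P1. Subgame-perfect outcome: (P1, W) with payoffs (19, 18).
Under simultaneous play:
Vantage's best replies: W→P1; X→P2; Y→P3; Z→P2.
Wexler's best replies: P1→W; P2→W; P3→W; P4→Z; P5→X.
The unique mutual best reply is (P1, W), giving (19, 18).
Sequential outcome (P1, W) coincides with the Nash profile (P1, W).

yes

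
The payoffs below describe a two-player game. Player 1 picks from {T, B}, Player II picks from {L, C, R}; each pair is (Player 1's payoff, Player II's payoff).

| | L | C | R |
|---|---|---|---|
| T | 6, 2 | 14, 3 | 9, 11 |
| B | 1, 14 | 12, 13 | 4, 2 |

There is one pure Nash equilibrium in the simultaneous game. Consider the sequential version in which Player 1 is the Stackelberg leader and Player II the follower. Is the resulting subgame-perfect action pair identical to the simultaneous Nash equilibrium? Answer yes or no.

Backward induction with Player 1 moving first.
- T: Player II compares 2, 3, 11 and picks R; Player 1 would get 9.
- B: Player II compares 14, 13, 2 and picks L; Player 1 would get 1.
Maximizing over 9, 1, Player 1 chooses T. Subgame-perfect outcome: (T, R) with payoffs (9, 11).
For the simultaneous game, intersect best replies.
Player 1's best replies: L→T; C→T; R→T.
Player II's best replies: T→R; B→L.
Only (T, R) has each player best-responding; Nash payoffs (9, 11).
Sequential outcome (T, R) coincides with the Nash profile (T, R).

yes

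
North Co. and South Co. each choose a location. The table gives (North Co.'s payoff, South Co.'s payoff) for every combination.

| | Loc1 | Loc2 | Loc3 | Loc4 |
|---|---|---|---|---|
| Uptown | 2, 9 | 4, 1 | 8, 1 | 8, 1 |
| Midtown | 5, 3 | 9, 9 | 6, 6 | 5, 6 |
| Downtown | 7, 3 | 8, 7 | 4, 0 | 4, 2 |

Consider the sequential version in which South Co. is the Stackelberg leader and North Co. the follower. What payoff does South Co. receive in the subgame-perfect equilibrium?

North Co. best-responds to each possible South Co. move:
- Loc1: BR = Downtown, leader payoff 3.
- Loc2: BR = Midtown, leader payoff 9.
- Loc3: BR = Uptown, leader payoff 1.
- Loc4: BR = Uptown, leader payoff 1.
Maximizing over 3, 9, 1, 1, South Co. chooses Loc2. Subgame-perfect outcome: (Midtown, Loc2) with payoffs (9, 9).

9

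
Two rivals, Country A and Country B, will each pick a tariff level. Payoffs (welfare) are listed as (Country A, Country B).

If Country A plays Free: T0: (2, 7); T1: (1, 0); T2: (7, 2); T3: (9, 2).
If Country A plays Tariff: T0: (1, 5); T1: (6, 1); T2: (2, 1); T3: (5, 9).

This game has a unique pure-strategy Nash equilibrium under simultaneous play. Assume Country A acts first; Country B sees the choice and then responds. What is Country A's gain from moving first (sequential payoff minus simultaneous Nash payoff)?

3

Backward induction with Country A moving first.
- Free: BR = T0, leader payoff 2.
- Tariff: BR = T3, leader payoff 5.
Maximizing over 2, 5, Country A chooses Tariff. Subgame-perfect outcome: (Tariff, T3) with payoffs (5, 9).
Now find the simultaneous Nash equilibrium.
Country A's best replies: T0→Free; T1→Tariff; T2→Free; T3→Free.
Country B's best replies: Free→T0; Tariff→T3.
The unique mutual best reply is (Free, T0), giving (2, 7).
Country A's commitment gain: 5 − 2 = 3.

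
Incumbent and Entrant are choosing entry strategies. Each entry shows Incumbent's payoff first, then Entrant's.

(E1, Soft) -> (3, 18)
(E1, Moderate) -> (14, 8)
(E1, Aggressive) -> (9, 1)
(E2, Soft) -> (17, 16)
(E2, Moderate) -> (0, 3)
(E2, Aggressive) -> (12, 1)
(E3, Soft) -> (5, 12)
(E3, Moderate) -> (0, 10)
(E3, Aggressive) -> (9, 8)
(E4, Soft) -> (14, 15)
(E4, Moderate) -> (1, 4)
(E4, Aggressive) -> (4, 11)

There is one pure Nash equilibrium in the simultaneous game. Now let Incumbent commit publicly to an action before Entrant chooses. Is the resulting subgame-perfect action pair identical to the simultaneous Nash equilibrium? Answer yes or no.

yes

Work backward from Entrant's decision.
- E1: BR = Soft, leader payoff 3.
- E2: BR = Soft, leader payoff 17.
- E3: BR = Soft, leader payoff 5.
- E4: BR = Soft, leader payoff 14.
Maximizing over 3, 17, 5, 14, Incumbent chooses E2. Subgame-perfect outcome: (E2, Soft) with payoffs (17, 16).
For the simultaneous game, intersect best replies.
Incumbent's best replies: Soft→E2; Moderate→E1; Aggressive→E2.
Entrant's best replies: E1→Soft; E2→Soft; E3→Soft; E4→Soft.
The unique mutual best reply is (E2, Soft), giving (17, 16).
Sequential outcome (E2, Soft) coincides with the Nash profile (E2, Soft).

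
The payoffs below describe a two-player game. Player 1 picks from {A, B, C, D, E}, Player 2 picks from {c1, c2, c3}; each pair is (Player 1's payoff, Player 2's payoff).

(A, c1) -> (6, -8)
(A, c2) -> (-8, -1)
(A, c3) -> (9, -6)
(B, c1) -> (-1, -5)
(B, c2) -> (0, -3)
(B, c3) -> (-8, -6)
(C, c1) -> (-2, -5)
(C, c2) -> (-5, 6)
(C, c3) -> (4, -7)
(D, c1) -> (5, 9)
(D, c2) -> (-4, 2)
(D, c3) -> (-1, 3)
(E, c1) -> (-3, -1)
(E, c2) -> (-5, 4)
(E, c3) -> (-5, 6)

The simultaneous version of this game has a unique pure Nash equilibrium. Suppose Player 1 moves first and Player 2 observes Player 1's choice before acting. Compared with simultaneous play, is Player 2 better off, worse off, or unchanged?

better off

Player 2 best-responds to each possible Player 1 move:
- A: BR = c2, leader payoff -8.
- B: BR = c2, leader payoff 0.
- C: BR = c2, leader payoff -5.
- D: BR = c1, leader payoff 5.
- E: BR = c3, leader payoff -5.
Among -8, 0, -5, 5, -5, the best is 5 at D. Subgame-perfect outcome: (D, c1) with payoffs (5, 9).
For the simultaneous game, intersect best replies.
Player 1's best replies: c1→A; c2→B; c3→A.
Player 2's best replies: A→c2; B→c2; C→c2; D→c1; E→c3.
Only (B, c2) has each player best-responding; Nash payoffs (0, -3).
Player 2 earns 9 sequentially versus -3 at the Nash outcome: better off.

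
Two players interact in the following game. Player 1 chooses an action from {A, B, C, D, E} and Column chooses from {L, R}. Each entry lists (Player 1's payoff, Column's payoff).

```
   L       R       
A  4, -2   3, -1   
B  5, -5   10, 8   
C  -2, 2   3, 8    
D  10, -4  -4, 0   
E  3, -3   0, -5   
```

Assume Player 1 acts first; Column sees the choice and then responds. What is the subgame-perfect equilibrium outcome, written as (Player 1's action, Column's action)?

Column best-responds to each possible Player 1 move:
- A: Column compares -2, -1 and picks R; Player 1 would get 3.
- B: Column compares -5, 8 and picks R; Player 1 would get 10.
- C: Column compares 2, 8 and picks R; Player 1 would get 3.
- D: Column compares -4, 0 and picks R; Player 1 would get -4.
- E: Column compares -3, -5 and picks L; Player 1 would get 3.
Among 3, 10, 3, -4, 3, the best is 10 at B. Subgame-perfect outcome: (B, R) with payoffs (10, 8).

(B, R)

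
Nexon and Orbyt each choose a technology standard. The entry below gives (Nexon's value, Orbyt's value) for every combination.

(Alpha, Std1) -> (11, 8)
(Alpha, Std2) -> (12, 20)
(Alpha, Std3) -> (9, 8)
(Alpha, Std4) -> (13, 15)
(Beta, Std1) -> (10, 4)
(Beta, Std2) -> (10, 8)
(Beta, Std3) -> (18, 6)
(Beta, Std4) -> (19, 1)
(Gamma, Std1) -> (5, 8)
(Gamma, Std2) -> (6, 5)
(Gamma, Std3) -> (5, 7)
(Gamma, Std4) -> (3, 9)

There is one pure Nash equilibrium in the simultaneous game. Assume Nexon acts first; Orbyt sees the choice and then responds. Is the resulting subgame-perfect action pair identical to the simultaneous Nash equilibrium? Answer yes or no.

Work backward from Orbyt's decision.
- Alpha: Orbyt compares 8, 20, 8, 15 and picks Std2; Nexon would get 12.
- Beta: Orbyt compares 4, 8, 6, 1 and picks Std2; Nexon would get 10.
- Gamma: Orbyt compares 8, 5, 7, 9 and picks Std4; Nexon would get 3.
Maximizing over 12, 10, 3, Nexon chooses Alpha. Subgame-perfect outcome: (Alpha, Std2) with payoffs (12, 20).
For the simultaneous game, intersect best replies.
Nexon's best replies: Std1→Alpha; Std2→Alpha; Std3→Beta; Std4→Beta.
Orbyt's best replies: Alpha→Std2; Beta→Std2; Gamma→Std4.
The unique mutual best reply is (Alpha, Std2), giving (12, 20).
Sequential outcome (Alpha, Std2) coincides with the Nash profile (Alpha, Std2).

yes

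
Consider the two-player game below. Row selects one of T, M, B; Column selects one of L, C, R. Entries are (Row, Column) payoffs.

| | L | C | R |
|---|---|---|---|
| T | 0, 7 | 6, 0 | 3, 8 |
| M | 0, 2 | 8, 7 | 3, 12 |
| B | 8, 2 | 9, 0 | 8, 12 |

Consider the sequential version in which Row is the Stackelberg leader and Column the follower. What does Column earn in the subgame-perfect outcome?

12

Work backward from Column's decision.
- T: Column compares 7, 0, 8 and picks R; Row would get 3.
- M: Column compares 2, 7, 12 and picks R; Row would get 3.
- B: Column compares 2, 0, 12 and picks R; Row would get 8.
Among 3, 3, 8, the best is 8 at B. Subgame-perfect outcome: (B, R) with payoffs (8, 12).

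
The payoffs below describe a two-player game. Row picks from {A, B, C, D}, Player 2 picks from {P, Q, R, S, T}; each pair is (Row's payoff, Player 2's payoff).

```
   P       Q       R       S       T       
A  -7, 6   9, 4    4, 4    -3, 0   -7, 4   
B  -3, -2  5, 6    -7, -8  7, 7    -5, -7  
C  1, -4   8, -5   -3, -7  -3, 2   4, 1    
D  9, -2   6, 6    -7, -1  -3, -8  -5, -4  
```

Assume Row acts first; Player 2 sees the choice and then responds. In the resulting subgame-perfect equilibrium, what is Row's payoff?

7

Work backward from Player 2's decision.
- A → Player 2 plays P (best of 6, 4, 4, 0, 4); Row gets -7.
- B → Player 2 plays S (best of -2, 6, -8, 7, -7); Row gets 7.
- C → Player 2 plays S (best of -4, -5, -7, 2, 1); Row gets -3.
- D → Player 2 plays Q (best of -2, 6, -1, -8, -4); Row gets 6.
Among -7, 7, -3, 6, the best is 7 at B. Subgame-perfect outcome: (B, S) with payoffs (7, 7).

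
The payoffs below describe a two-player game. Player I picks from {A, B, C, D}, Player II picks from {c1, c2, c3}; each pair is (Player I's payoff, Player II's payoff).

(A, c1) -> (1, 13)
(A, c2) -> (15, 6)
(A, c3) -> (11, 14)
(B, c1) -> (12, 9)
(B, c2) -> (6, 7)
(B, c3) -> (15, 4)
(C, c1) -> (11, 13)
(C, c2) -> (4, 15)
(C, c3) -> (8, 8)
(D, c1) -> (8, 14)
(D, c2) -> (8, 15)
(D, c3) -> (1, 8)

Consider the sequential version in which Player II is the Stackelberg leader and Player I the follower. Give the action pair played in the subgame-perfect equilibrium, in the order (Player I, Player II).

(B, c1)

Backward induction with Player II moving first.
- c1: Player I compares 1, 12, 11, 8 and picks B; Player II would get 9.
- c2: Player I compares 15, 6, 4, 8 and picks A; Player II would get 6.
- c3: Player I compares 11, 15, 8, 1 and picks B; Player II would get 4.
Among 9, 6, 4, the best is 9 at c1. Subgame-perfect outcome: (B, c1) with payoffs (12, 9).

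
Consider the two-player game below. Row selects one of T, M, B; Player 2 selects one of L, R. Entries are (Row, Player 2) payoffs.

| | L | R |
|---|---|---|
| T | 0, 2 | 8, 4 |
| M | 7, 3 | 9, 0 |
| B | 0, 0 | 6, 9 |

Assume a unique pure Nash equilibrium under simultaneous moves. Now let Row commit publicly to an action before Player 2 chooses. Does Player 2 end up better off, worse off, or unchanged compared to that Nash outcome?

Player 2 best-responds to each possible Row move:
- T: BR = R, leader payoff 8.
- M: BR = L, leader payoff 7.
- B: BR = R, leader payoff 6.
Among 8, 7, 6, the best is 8 at T. Subgame-perfect outcome: (T, R) with payoffs (8, 4).
Under simultaneous play:
Row's best replies: L→M; R→M.
Player 2's best replies: T→R; M→L; B→R.
Only (M, L) has each player best-responding; Nash payoffs (7, 3).
Player 2 earns 4 sequentially versus 3 at the Nash outcome: better off.

better off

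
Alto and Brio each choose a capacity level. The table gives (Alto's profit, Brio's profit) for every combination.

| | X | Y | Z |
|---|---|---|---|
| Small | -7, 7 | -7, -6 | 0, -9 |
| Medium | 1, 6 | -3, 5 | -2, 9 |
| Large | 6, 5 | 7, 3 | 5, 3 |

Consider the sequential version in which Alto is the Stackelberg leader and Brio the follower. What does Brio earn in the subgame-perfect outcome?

5

Solve by backward induction (Alto leads).
- Small: BR = X, leader payoff -7.
- Medium: BR = Z, leader payoff -2.
- Large: BR = X, leader payoff 6.
Alto's induced payoffs are -7, -2, 6, so Alto commits to Large. Subgame-perfect outcome: (Large, X) with payoffs (6, 5).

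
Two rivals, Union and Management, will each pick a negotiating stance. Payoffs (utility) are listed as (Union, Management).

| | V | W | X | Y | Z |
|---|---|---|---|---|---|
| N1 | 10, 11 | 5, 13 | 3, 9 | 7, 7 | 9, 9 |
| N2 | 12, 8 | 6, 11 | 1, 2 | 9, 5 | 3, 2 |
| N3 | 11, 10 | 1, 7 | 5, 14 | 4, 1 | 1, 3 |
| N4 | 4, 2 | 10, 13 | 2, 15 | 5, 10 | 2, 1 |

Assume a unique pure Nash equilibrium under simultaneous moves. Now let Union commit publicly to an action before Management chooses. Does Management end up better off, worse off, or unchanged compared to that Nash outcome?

Solve by backward induction (Union leads).
- N1: Management compares 11, 13, 9, 7, 9 and picks W; Union would get 5.
- N2: Management compares 8, 11, 2, 5, 2 and picks W; Union would get 6.
- N3: Management compares 10, 7, 14, 1, 3 and picks X; Union would get 5.
- N4: Management compares 2, 13, 15, 10, 1 and picks X; Union would get 2.
Union's induced payoffs are 5, 6, 5, 2, so Union commits to N2. Subgame-perfect outcome: (N2, W) with payoffs (6, 11).
For the simultaneous game, intersect best replies.
Union's best replies: V→N2; W→N4; X→N3; Y→N2; Z→N1.
Management's best replies: N1→W; N2→W; N3→X; N4→X.
The unique mutual best reply is (N3, X), giving (5, 14).
Management earns 11 sequentially versus 14 at the Nash outcome: worse off.

worse off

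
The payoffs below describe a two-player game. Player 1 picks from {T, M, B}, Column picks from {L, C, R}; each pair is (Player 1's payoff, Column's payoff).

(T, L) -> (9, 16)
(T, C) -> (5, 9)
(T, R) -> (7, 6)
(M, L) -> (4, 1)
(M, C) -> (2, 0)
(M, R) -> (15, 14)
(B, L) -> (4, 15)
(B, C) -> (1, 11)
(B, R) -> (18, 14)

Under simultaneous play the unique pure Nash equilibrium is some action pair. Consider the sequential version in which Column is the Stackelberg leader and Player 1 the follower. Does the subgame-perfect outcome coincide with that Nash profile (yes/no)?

Work backward from Player 1's decision.
- L → Player 1 plays T (best of 9, 4, 4); Column gets 16.
- C → Player 1 plays T (best of 5, 2, 1); Column gets 9.
- R → Player 1 plays B (best of 7, 15, 18); Column gets 14.
Column's induced payoffs are 16, 9, 14, so Column commits to L. Subgame-perfect outcome: (T, L) with payoffs (9, 16).
Now find the simultaneous Nash equilibrium.
Player 1's best replies: L→T; C→T; R→B.
Column's best replies: T→L; M→R; B→L.
The unique mutual best reply is (T, L), giving (9, 16).
Sequential outcome (T, L) coincides with the Nash profile (T, L).

yes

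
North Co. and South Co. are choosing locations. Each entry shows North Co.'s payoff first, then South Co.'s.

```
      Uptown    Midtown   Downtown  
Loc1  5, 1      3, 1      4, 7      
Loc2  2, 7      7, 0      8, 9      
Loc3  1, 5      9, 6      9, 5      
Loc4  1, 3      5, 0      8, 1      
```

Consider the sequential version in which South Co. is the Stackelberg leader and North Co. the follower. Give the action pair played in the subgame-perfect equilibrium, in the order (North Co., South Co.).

(Loc3, Midtown)

Work backward from North Co.'s decision.
- Uptown → North Co. plays Loc1 (best of 5, 2, 1, 1); South Co. gets 1.
- Midtown → North Co. plays Loc3 (best of 3, 7, 9, 5); South Co. gets 6.
- Downtown → North Co. plays Loc3 (best of 4, 8, 9, 8); South Co. gets 5.
South Co.'s induced payoffs are 1, 6, 5, so South Co. commits to Midtown. Subgame-perfect outcome: (Loc3, Midtown) with payoffs (9, 6).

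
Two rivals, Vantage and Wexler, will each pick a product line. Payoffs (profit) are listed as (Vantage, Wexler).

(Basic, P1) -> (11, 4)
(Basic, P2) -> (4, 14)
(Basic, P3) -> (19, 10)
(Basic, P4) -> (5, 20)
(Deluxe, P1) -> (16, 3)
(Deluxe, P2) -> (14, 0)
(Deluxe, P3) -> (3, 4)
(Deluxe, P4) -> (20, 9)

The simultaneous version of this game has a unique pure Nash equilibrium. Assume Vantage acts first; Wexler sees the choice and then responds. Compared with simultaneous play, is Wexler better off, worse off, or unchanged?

unchanged

Wexler best-responds to each possible Vantage move:
- Basic → Wexler plays P4 (best of 4, 14, 10, 20); Vantage gets 5.
- Deluxe → Wexler plays P4 (best of 3, 0, 4, 9); Vantage gets 20.
Vantage's induced payoffs are 5, 20, so Vantage commits to Deluxe. Subgame-perfect outcome: (Deluxe, P4) with payoffs (20, 9).
Now find the simultaneous Nash equilibrium.
Vantage's best replies: P1→Deluxe; P2→Deluxe; P3→Basic; P4→Deluxe.
Wexler's best replies: Basic→P4; Deluxe→P4.
The unique mutual best reply is (Deluxe, P4), giving (20, 9).
Wexler earns 9 sequentially versus 9 at the Nash outcome: unchanged.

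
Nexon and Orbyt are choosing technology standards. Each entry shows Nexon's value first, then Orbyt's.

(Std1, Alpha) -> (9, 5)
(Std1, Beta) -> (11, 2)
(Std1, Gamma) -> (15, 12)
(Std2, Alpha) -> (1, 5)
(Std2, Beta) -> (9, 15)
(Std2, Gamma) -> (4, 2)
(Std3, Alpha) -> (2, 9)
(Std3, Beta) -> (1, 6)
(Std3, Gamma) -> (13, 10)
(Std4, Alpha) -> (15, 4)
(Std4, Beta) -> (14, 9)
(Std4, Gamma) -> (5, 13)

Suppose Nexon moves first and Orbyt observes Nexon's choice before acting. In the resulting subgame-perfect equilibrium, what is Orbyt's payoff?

12

Backward induction with Nexon moving first.
- Std1: BR = Gamma, leader payoff 15.
- Std2: BR = Beta, leader payoff 9.
- Std3: BR = Gamma, leader payoff 13.
- Std4: BR = Gamma, leader payoff 5.
Maximizing over 15, 9, 13, 5, Nexon chooses Std1. Subgame-perfect outcome: (Std1, Gamma) with payoffs (15, 12).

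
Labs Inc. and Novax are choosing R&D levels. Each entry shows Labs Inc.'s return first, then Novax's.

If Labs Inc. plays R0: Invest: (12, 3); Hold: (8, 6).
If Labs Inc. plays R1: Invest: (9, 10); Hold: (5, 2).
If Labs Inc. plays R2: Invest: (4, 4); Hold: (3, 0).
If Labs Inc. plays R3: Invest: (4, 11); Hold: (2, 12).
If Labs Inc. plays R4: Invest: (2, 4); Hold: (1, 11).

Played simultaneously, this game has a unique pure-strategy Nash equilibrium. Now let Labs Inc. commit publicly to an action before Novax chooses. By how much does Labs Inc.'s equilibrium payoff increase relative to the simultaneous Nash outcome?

1

Novax best-responds to each possible Labs Inc. move:
- R0: Novax compares 3, 6 and picks Hold; Labs Inc. would get 8.
- R1: Novax compares 10, 2 and picks Invest; Labs Inc. would get 9.
- R2: Novax compares 4, 0 and picks Invest; Labs Inc. would get 4.
- R3: Novax compares 11, 12 and picks Hold; Labs Inc. would get 2.
- R4: Novax compares 4, 11 and picks Hold; Labs Inc. would get 1.
Among 8, 9, 4, 2, 1, the best is 9 at R1. Subgame-perfect outcome: (R1, Invest) with payoffs (9, 10).
Now find the simultaneous Nash equilibrium.
Labs Inc.'s best replies: Invest→R0; Hold→R0.
Novax's best replies: R0→Hold; R1→Invest; R2→Invest; R3→Hold; R4→Hold.
The unique mutual best reply is (R0, Hold), giving (8, 6).
Labs Inc.'s commitment gain: 9 − 8 = 1.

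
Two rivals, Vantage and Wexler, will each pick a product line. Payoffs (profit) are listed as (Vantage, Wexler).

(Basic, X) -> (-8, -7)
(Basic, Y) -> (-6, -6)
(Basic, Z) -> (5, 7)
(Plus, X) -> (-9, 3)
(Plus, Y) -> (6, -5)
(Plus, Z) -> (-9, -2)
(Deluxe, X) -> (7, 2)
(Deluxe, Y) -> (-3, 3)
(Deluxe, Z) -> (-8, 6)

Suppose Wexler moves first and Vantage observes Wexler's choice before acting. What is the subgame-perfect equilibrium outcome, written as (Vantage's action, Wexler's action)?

Vantage best-responds to each possible Wexler move:
- X → Vantage plays Deluxe (best of -8, -9, 7); Wexler gets 2.
- Y → Vantage plays Plus (best of -6, 6, -3); Wexler gets -5.
- Z → Vantage plays Basic (best of 5, -9, -8); Wexler gets 7.
Wexler's induced payoffs are 2, -5, 7, so Wexler commits to Z. Subgame-perfect outcome: (Basic, Z) with payoffs (5, 7).

(Basic, Z)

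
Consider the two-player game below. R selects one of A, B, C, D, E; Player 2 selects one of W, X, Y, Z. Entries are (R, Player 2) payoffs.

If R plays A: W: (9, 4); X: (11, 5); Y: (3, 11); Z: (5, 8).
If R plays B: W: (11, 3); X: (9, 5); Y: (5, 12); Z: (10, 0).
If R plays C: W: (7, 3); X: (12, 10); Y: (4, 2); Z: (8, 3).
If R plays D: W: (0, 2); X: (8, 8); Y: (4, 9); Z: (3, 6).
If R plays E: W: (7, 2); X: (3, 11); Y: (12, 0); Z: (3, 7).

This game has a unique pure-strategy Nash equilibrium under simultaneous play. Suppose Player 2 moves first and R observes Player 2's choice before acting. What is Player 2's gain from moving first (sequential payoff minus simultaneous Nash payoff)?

0

Work backward from R's decision.
- W: BR = B, leader payoff 3.
- X: BR = C, leader payoff 10.
- Y: BR = E, leader payoff 0.
- Z: BR = B, leader payoff 0.
Maximizing over 3, 10, 0, 0, Player 2 chooses X. Subgame-perfect outcome: (C, X) with payoffs (12, 10).
Now find the simultaneous Nash equilibrium.
R's best replies: W→B; X→C; Y→E; Z→B.
Player 2's best replies: A→Y; B→Y; C→X; D→Y; E→X.
The unique mutual best reply is (C, X), giving (12, 10).
Player 2's commitment gain: 10 − 10 = 0.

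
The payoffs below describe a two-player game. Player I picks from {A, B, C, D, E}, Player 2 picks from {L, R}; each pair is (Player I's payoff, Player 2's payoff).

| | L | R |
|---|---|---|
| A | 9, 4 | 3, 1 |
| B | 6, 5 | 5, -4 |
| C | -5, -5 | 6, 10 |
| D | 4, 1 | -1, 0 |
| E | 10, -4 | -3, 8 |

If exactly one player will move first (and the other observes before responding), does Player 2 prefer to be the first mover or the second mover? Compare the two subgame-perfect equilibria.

If Player I leads: Player 2's best replies are A→L, B→L, C→R, D→L, E→R; Player I's induced payoffs 9, 6, 6, 4, -3; outcome (A, L), payoffs (9, 4).
If Player 2 leads: Player I's best replies are L→E, R→C; Player 2's induced payoffs -4, 10; outcome (C, R), payoffs (6, 10).
Player 2 gets 10 moving first and 4 moving second, so Player 2 prefers to move first.

first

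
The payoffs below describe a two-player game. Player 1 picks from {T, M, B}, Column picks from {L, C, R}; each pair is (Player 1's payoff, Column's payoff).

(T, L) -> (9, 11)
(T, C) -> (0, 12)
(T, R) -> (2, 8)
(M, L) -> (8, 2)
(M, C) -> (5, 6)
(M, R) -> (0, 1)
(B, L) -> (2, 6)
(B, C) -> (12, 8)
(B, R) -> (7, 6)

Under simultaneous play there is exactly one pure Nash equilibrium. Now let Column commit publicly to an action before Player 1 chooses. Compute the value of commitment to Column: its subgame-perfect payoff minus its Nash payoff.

3

Backward induction with Column moving first.
- L → Player 1 plays T (best of 9, 8, 2); Column gets 11.
- C → Player 1 plays B (best of 0, 5, 12); Column gets 8.
- R → Player 1 plays B (best of 2, 0, 7); Column gets 6.
Among 11, 8, 6, the best is 11 at L. Subgame-perfect outcome: (T, L) with payoffs (9, 11).
Now find the simultaneous Nash equilibrium.
Player 1's best replies: L→T; C→B; R→B.
Column's best replies: T→C; M→C; B→C.
Only (B, C) has each player best-responding; Nash payoffs (12, 8).
Column's commitment gain: 11 − 8 = 3.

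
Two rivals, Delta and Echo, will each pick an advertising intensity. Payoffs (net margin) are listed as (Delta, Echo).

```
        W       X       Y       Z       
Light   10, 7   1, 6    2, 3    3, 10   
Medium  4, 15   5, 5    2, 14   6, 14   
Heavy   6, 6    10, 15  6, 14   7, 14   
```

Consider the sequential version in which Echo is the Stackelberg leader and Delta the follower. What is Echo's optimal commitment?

Backward induction with Echo moving first.
- W → Delta plays Light (best of 10, 4, 6); Echo gets 7.
- X → Delta plays Heavy (best of 1, 5, 10); Echo gets 15.
- Y → Delta plays Heavy (best of 2, 2, 6); Echo gets 14.
- Z → Delta plays Heavy (best of 3, 6, 7); Echo gets 14.
Maximizing over 7, 15, 14, 14, Echo chooses X. Subgame-perfect outcome: (Heavy, X) with payoffs (10, 15).

X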